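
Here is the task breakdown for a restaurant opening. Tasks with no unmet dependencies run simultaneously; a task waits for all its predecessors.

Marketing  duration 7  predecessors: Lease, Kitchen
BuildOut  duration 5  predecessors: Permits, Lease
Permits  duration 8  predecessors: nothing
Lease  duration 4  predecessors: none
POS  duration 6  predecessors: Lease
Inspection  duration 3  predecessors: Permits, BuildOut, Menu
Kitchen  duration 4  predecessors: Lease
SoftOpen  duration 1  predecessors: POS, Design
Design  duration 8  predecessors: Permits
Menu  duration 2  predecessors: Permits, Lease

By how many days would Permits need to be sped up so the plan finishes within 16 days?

Current finish: 17 days; target: 16.
Permits is on every critical path, so each day cut from Permits cuts the finish by one (this holds down to a finish of 15).
Need 17 − 16 = 1 day off Permits → Permits becomes 7 days, finish becomes 16.

1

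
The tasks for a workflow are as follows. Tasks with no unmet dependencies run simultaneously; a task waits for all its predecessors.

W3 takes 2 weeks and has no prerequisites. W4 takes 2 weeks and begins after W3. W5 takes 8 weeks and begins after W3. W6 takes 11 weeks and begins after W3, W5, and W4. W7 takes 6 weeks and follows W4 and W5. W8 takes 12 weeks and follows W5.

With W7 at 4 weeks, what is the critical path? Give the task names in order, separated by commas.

Actual critical path: W3→W5→W8 = 2+8+12 = 22 ⇒ 22 weeks.
W7 has 6 weeks of float (longest path through it is 16).
The critical path is still W3→W5→W8; finish is now 22 weeks.

W3, W5, W8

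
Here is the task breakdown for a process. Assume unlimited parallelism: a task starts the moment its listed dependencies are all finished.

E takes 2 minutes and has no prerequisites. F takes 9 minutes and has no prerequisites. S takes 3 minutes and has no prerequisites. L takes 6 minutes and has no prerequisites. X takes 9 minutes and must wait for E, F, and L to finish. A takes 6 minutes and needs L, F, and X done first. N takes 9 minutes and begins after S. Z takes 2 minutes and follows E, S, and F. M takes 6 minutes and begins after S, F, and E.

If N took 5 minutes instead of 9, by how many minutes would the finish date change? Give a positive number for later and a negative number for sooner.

0

The binding path is F→X→A = 9+9+6 = 24; finish at 24 minutes.
The longest path through N is only 12 minutes, so N has float 12.
No other chain overtakes it, so the finish is 24 minutes.
Change in finish: 24 − 24 = +0 minutes.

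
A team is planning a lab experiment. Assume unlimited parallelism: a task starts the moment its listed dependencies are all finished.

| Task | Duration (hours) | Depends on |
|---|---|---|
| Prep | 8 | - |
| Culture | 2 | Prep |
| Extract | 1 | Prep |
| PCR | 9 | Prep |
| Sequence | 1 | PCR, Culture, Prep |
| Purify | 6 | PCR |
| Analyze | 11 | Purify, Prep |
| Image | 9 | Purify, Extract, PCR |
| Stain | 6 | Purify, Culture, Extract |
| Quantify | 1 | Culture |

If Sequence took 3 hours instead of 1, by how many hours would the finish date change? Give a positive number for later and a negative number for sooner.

0

As given, the longest chain is Prep→PCR→Purify→Analyze = 8+9+6+11 = 34, so the finish is 34 hours.
Sequence has 16 hours of float (longest path through it is 18).
That remains the longest chain; total 34 hours.
Change in finish: 34 − 34 = +0 hours.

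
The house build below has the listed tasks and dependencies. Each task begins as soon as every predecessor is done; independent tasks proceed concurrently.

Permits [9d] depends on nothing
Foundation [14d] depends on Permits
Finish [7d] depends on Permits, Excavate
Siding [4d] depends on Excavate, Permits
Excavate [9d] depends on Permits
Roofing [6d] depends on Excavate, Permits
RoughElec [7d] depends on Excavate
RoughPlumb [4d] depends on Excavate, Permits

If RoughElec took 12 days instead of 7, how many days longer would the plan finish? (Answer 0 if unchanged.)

Critical path before the change: Permits→Excavate→RoughElec = 9+9+7 = 25 giving 25 days.
RoughElec is on the critical path; changing it to 12 makes that path 30 days.
The critical path is still Permits→Excavate→RoughElec; finish is now 30 days.
Change in finish: 30 − 25 = +5 days.

5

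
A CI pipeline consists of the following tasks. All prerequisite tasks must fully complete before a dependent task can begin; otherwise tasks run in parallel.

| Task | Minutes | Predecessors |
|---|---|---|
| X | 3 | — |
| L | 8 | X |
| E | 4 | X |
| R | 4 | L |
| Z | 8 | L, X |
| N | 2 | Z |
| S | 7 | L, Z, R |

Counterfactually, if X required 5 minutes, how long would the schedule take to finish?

28

The binding path is X→L→Z→S = 3+8+8+7 = 26; finish at 26 minutes.
Since X is critical, the +2 change carries straight to that chain (now 28 minutes).
The critical path is still X→L→Z→S; finish is now 28 minutes.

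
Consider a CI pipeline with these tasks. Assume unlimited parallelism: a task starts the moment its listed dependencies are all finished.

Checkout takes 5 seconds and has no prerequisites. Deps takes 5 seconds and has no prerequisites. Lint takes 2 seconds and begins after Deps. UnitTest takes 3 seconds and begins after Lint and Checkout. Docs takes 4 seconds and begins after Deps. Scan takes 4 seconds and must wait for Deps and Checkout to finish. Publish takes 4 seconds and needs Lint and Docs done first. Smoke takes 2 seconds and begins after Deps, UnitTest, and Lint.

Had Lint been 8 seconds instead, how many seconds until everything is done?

Actual critical path: Deps→Docs→Publish = 5+4+4 = 13 ⇒ 13 seconds.
Lint is off the critical path — its longest chain is 12 seconds, giving 1 of slack.
The binding chain switches to Deps→Lint→UnitTest→Smoke = 5+8+3+2 = 18; finish 18 seconds.

18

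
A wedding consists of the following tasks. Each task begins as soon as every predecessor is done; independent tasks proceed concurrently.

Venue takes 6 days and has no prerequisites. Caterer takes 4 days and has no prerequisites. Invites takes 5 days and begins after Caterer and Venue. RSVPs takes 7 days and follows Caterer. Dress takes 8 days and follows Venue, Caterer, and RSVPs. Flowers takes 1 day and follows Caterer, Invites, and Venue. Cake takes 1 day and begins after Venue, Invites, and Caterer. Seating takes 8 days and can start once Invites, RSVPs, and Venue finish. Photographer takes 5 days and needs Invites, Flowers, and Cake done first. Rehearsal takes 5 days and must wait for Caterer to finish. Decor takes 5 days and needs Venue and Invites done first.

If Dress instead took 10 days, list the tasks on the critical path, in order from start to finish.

Caterer, RSVPs, Dress

The binding path is Caterer→RSVPs→Dress = 4+7+8 = 19; finish at 19 days.
Dress is on the critical path; changing it to 10 makes that path 21 days.
No other chain overtakes it, so the finish is 21 days.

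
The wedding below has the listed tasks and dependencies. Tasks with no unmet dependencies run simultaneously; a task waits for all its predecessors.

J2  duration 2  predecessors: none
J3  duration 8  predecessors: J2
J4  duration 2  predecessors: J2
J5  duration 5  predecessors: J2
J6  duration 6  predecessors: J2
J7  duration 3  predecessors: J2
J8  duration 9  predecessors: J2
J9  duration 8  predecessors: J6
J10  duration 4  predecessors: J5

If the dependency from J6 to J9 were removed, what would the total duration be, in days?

With the dependency in place, J2→J6→J9 = 2+6+8 = 16 sets the finish at 16 days.
Without J6→J9, J9's earliest start moves from 8 to 0.
After: J2→J5→J10 = 2+5+4 = 11 → 11 days.

11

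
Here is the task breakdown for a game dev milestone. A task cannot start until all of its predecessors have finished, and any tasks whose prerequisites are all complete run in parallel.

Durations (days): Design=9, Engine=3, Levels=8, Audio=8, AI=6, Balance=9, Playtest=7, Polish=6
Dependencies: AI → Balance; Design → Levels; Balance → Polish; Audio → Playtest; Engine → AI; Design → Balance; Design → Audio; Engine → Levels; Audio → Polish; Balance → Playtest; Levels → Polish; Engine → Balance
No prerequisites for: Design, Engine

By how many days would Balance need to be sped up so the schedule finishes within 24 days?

1

Current finish: 25 days; target: 24.
Balance is on every critical path, so each day cut from Balance cuts the finish by one (this holds down to a finish of 24).
Need 25 − 24 = 1 day off Balance → Balance becomes 8 days, finish becomes 24.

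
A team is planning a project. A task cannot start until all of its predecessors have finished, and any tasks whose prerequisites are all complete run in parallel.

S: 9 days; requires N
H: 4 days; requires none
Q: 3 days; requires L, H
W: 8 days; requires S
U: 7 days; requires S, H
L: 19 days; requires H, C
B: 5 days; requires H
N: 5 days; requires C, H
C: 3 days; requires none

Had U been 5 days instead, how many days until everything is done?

Critical path before the change: H→N→S→W = 4+5+9+8 = 26 giving 26 days.
The longest path through U is only 25 days, so U has float 1.
No other chain overtakes it, so the finish is 26 days.

26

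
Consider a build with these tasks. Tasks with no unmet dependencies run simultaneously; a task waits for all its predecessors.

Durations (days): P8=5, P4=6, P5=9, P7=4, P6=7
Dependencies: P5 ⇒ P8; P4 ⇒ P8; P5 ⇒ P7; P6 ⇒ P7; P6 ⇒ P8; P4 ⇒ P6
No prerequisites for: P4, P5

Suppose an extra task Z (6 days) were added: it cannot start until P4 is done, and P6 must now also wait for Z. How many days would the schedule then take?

24

Originally the schedule takes 18 days.
With Z inserted, P6 now waits for max(P4, Z).
New critical path: P4→Z→P6→P8 = 6+6+7+5 = 24 ⇒ 24 days.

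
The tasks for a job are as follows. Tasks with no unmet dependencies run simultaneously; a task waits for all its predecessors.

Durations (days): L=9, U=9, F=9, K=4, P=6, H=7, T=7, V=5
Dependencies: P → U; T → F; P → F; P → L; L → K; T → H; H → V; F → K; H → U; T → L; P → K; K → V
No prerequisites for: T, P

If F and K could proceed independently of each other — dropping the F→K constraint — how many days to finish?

25

Original critical path: T→F→K→V = 7+9+4+5 = 25 ⇒ 25 days.
Dropping F→K doesn't change K's earliest start (16); another predecessor still binds.
New critical path: T→L→K→V = 7+9+4+5 = 25 ⇒ 25 days.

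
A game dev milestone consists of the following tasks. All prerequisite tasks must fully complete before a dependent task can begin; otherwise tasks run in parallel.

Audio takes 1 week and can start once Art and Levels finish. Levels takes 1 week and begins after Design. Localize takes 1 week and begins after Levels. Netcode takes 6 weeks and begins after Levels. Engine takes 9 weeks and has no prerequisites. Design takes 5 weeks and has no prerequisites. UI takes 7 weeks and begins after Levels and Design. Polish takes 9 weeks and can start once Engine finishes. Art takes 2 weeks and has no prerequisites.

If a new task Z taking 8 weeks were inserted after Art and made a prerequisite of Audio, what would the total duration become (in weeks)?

18

Originally the project takes 18 weeks.
With Z inserted, Audio now waits for max(Art, Levels, Z).
New critical path: Engine→Polish = 9+9 = 18 ⇒ 18 weeks.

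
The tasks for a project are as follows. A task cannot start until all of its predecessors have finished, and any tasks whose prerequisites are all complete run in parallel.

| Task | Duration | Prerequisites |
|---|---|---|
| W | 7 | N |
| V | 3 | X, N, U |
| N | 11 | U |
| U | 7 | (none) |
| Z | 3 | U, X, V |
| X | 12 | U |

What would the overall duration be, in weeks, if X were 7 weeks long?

As given, the longest chain is U→X→V→Z = 7+12+3+3 = 25, so the finish is 25 weeks.
X is on the critical path; changing it to 7 makes that path 20 weeks.
The binding chain switches to U→N→W = 7+11+7 = 25; finish 25 weeks.

25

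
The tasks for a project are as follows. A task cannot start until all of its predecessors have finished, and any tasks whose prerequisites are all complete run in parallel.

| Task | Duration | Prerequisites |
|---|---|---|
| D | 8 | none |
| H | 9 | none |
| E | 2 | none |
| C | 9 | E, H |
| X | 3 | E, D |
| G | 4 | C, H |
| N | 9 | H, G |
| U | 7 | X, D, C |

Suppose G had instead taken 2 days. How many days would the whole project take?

29

As given, the longest chain is H→C→G→N = 9+9+4+9 = 31, so the finish is 31 days.
G is on the critical path; changing it to 2 makes that path 29 days.
No other chain overtakes it, so the finish is 29 days.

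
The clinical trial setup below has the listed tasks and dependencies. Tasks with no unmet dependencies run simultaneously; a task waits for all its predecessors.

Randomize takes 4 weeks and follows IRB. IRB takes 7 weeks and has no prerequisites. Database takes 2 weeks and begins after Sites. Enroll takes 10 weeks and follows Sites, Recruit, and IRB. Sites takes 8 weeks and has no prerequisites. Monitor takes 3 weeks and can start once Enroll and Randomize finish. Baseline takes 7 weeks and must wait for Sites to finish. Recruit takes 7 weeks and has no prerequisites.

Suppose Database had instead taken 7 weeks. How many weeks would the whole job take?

21

As given, the longest chain is Sites→Enroll→Monitor = 8+10+3 = 21, so the finish is 21 weeks.
Database has 11 weeks of float (longest path through it is 10).
No other chain overtakes it, so the finish is 21 weeks.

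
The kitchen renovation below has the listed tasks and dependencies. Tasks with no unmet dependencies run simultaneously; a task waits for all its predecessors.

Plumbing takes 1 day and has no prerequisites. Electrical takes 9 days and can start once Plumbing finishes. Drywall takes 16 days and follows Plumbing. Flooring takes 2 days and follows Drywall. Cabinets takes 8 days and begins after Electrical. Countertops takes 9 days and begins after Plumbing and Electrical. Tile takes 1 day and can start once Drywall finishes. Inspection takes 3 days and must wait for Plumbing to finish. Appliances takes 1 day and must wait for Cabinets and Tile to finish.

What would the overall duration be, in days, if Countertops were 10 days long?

20

The binding path is Plumbing→Electrical→Countertops = 1+9+9 = 19; finish at 19 days.
Countertops lies on that path, so at 10 days the path becomes 20 days.
The critical path is still Plumbing→Electrical→Countertops; finish is now 20 days.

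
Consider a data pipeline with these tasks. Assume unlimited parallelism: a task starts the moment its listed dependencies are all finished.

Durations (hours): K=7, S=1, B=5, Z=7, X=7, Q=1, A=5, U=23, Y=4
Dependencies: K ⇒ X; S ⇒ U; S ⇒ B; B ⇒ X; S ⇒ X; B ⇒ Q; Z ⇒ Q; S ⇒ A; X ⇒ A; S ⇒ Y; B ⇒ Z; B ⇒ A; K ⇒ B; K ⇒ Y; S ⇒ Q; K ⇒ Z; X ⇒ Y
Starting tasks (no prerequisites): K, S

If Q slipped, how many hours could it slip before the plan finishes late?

K→B→X→A = 7+5+7+5 = 24 sets the makespan at 24 hours.
Q finishes as early as 20 and must finish by 24.
Float = 24 − 20 = 4.

4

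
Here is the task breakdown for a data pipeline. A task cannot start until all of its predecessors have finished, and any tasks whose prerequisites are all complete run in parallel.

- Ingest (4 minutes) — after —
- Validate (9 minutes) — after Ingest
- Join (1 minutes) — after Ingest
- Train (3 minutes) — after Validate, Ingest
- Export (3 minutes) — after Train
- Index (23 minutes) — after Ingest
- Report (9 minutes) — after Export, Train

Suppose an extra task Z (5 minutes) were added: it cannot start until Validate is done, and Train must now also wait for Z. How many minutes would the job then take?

Originally the job takes 28 minutes.
With Z inserted, Train now waits for max(Validate, Ingest, Z).
New critical path: Ingest→Validate→Z→Train→Export→Report = 4+9+5+3+3+9 = 33 ⇒ 33 minutes.

33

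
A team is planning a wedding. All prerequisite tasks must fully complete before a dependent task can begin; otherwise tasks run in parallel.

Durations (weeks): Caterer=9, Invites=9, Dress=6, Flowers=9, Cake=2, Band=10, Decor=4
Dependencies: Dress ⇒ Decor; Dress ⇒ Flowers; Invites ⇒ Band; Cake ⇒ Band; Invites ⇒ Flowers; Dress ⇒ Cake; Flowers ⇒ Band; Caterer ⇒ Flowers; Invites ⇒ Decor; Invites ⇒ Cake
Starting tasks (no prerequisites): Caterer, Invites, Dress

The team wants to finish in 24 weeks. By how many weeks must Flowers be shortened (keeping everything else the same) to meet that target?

4

Current finish: 28 weeks; target: 24.
Flowers is on every critical path, so each week cut from Flowers cuts the finish by one (this holds down to a finish of 21).
Need 28 − 24 = 4 weeks off Flowers → Flowers becomes 5 weeks, finish becomes 24.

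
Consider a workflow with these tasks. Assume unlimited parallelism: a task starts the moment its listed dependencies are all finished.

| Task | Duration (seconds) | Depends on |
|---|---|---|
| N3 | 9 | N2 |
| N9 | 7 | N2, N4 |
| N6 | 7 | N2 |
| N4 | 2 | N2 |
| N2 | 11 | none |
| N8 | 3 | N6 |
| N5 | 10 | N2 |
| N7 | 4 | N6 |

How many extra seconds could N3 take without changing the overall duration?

The longest chain is N2→N6→N7 = 11+7+4 = 22; overall finish 22 seconds.
N3 finishes as early as 20 and must finish by 22.
Slack of N3 = 13 − 11 = 2 seconds.

2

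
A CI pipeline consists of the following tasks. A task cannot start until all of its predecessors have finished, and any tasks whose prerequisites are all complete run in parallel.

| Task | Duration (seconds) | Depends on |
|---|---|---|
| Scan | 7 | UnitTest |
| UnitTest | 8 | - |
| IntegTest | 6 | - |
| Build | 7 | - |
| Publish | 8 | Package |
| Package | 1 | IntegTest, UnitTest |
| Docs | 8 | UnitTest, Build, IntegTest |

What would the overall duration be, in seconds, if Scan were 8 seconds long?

As given, the longest chain is UnitTest→Package→Publish = 8+1+8 = 17, so the finish is 17 seconds.
Scan has 2 seconds of float (longest path through it is 15).
The critical path is still UnitTest→Package→Publish; finish is now 17 seconds.

17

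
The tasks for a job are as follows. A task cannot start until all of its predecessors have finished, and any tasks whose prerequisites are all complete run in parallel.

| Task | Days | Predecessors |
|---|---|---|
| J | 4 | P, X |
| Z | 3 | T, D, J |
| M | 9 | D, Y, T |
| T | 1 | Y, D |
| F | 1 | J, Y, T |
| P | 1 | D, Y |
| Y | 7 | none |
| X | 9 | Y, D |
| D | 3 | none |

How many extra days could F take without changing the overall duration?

Y→X→J→Z = 7+9+4+3 = 23 sets the makespan at 23 days.
F finishes as early as 21 and must finish by 23.
So F can slip 23 − 21 = 2 days.

2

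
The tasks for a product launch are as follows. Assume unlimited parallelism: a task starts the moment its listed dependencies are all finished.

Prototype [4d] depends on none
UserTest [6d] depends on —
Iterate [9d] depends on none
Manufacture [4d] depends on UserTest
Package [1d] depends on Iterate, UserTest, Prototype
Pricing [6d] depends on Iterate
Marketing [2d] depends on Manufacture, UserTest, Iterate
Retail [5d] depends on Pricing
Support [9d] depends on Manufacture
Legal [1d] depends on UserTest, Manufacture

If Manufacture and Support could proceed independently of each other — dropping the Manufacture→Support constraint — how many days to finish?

With the dependency in place, Iterate→Pricing→Retail = 9+6+5 = 20 sets the finish at 20 days.
Without Manufacture→Support, Support's earliest start moves from 10 to 0.
The longest chain is now Iterate→Pricing→Retail = 9+6+5 = 20, so the project takes 20 days.

20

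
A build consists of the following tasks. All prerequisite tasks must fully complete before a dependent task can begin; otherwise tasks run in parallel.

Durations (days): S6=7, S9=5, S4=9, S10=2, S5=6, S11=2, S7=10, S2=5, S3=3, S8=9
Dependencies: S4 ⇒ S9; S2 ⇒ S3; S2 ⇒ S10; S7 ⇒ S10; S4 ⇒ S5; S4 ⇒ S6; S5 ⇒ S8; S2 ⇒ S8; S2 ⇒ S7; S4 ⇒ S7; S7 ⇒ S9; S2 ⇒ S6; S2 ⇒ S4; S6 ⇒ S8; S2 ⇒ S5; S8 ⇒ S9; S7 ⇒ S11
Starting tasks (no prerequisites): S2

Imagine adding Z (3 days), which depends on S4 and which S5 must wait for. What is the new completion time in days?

37

Originally the schedule takes 35 days.
With Z inserted, S5 now waits for max(S2, S4, Z).
New critical path: S2→S4→Z→S5→S8→S9 = 5+9+3+6+9+5 = 37 ⇒ 37 days.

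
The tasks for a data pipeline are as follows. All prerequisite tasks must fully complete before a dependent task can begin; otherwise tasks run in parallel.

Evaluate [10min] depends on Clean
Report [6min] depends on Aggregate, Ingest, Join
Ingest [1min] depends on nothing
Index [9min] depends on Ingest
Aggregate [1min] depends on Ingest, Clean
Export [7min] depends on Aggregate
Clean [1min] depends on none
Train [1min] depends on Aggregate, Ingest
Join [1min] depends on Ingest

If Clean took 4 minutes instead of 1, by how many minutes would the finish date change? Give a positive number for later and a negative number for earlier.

3

Critical path before the change: Clean→Evaluate = 1+10 = 11 giving 11 minutes.
Clean lies on that path, so at 4 minutes the path becomes 14 minutes.
No other chain overtakes it, so the finish is 14 minutes.
Change in finish: 14 − 11 = +3 minutes.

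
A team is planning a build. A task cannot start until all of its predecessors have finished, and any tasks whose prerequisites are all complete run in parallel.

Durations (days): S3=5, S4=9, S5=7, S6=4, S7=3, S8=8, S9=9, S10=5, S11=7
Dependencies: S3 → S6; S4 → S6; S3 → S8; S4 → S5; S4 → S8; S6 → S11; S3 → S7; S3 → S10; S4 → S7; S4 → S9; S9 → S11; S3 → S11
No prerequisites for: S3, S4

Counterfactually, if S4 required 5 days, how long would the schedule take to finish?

21

Baseline: S4→S9→S11 = 9+9+7 = 25 → 25 days.
Since S4 is critical, the -4 change carries straight to that chain (now 21 days).
That remains the longest chain; total 21 days.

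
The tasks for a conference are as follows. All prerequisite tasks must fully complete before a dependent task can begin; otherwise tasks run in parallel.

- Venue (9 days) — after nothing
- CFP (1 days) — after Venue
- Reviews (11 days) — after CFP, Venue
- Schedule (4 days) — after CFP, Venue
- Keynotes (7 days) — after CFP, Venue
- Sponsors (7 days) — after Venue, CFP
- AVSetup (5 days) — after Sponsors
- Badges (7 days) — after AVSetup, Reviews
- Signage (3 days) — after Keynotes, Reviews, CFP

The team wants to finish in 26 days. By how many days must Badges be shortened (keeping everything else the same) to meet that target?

3

Current finish: 29 days; target: 26.
Badges is on every critical path, so each day cut from Badges cuts the finish by one (this holds down to a finish of 24).
Need 29 − 26 = 3 days off Badges → Badges becomes 4 days, finish becomes 26.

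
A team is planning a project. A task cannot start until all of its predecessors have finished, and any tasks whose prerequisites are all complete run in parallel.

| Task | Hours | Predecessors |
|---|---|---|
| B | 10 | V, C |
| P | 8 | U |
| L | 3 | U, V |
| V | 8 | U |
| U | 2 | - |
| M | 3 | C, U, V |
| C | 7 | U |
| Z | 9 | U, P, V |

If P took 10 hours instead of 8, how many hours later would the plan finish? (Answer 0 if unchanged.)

1

As given, the longest chain is U→V→B = 2+8+10 = 20, so the finish is 20 hours.
The longest path through P is only 19 hours, so P has float 1.
Now U→P→Z = 2+10+9 = 21 is longest, so the finish becomes 21 hours.
Change in finish: 21 − 20 = +1 hours.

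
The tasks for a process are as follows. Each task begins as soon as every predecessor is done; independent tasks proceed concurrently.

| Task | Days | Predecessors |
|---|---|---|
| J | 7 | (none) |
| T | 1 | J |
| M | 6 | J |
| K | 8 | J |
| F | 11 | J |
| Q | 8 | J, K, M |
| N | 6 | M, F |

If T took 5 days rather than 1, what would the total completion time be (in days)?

24

Critical path before the change: J→F→N = 7+11+6 = 24 giving 24 days.
T has 16 days of float (longest path through it is 8).
No other chain overtakes it, so the finish is 24 days.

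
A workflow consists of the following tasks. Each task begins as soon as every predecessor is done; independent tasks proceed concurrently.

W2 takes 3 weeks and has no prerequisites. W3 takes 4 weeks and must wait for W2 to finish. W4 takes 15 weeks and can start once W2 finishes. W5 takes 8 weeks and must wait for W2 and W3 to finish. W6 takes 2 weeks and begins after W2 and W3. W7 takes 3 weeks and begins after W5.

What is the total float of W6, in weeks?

Critical path: W2→W3→W5→W7 = 3+4+8+3 = 18, so the finish is 18 weeks.
The longest chain containing W6 totals 9 weeks.
Float = 18 − 9 = 9.

9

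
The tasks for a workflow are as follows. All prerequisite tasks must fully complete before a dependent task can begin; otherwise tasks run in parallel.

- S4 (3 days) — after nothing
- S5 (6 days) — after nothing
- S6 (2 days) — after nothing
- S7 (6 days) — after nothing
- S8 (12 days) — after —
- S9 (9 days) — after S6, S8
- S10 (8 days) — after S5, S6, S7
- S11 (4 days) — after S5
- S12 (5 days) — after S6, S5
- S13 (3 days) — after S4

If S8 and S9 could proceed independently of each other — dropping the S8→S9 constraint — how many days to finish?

14

Original critical path: S8→S9 = 12+9 = 21 ⇒ 21 days.
Without S8→S9, S9's earliest start moves from 12 to 2.
The longest chain is now S5→S10 = 6+8 = 14, so the project takes 14 days.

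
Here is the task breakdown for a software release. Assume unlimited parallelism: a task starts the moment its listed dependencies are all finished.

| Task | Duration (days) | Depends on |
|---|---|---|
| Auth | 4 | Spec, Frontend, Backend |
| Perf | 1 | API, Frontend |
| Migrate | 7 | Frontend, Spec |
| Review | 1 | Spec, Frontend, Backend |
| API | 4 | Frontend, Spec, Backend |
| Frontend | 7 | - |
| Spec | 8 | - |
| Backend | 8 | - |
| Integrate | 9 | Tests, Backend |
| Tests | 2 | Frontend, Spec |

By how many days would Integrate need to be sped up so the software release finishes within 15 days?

4

Current finish: 19 days; target: 15.
Integrate is on every critical path, so each day cut from Integrate cuts the finish by one (this holds down to a finish of 15).
Need 19 − 15 = 4 days off Integrate → Integrate becomes 5 days, finish becomes 15.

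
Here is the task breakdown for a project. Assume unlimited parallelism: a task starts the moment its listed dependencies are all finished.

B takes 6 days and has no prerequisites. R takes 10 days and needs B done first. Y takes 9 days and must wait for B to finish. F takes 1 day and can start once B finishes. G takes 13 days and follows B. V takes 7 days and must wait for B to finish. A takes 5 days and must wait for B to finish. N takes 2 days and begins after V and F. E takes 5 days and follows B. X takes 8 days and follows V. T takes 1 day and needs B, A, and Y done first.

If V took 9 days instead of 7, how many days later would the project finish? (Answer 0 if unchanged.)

Critical path before the change: B→V→X = 6+7+8 = 21 giving 21 days.
V is on the critical path; changing it to 9 makes that path 23 days.
The critical path is still B→V→X; finish is now 23 days.
Change in finish: 23 − 21 = +2 days.

2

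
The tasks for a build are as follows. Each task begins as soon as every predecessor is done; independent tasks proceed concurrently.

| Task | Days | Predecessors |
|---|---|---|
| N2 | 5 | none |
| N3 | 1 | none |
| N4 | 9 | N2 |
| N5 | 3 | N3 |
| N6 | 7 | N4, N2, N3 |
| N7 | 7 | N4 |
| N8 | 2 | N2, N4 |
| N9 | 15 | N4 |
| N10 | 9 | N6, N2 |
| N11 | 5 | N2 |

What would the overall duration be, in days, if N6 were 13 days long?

Critical path before the change: N2→N4→N6→N10 = 5+9+7+9 = 30 giving 30 days.
N6 lies on that path, so at 13 days the path becomes 36 days.
No other chain overtakes it, so the finish is 36 days.

36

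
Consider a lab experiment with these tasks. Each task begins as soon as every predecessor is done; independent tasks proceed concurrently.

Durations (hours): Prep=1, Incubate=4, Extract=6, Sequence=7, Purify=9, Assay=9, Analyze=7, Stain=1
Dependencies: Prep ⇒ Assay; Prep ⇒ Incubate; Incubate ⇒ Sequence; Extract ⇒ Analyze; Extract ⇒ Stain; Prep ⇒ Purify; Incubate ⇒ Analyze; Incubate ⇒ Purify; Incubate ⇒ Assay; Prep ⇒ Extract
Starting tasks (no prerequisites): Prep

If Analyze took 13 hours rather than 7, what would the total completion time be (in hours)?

Critical path before the change: Prep→Extract→Analyze = 1+6+7 = 14 giving 14 hours.
Since Analyze is critical, the +6 change carries straight to that chain (now 20 hours).
No other chain overtakes it, so the finish is 20 hours.

20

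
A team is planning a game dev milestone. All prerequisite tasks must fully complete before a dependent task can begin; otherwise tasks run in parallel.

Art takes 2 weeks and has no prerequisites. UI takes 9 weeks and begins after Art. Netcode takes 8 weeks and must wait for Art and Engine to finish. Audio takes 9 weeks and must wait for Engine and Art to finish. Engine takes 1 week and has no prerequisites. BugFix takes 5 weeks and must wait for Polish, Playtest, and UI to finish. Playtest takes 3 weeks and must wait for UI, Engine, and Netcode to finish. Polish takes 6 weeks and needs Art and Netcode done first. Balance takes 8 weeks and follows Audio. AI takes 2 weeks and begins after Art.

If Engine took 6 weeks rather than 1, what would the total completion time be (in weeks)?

Critical path before the change: Art→Netcode→Polish→BugFix = 2+8+6+5 = 21 giving 21 weeks.
The longest path through Engine is only 20 weeks, so Engine has float 1.
New critical path: Engine→Netcode→Polish→BugFix = 6+8+6+5 = 25 ⇒ 25 weeks.

25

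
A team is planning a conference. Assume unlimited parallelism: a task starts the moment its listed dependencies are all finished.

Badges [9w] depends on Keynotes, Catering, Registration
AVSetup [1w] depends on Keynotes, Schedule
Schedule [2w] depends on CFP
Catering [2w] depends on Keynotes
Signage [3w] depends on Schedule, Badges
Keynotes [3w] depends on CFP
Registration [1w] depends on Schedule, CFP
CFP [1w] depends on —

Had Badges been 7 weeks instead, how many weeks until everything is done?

16

Critical path before the change: CFP→Keynotes→Catering→Badges→Signage = 1+3+2+9+3 = 18 giving 18 weeks.
Badges lies on that path, so at 7 weeks the path becomes 16 weeks.
The critical path is still CFP→Keynotes→Catering→Badges→Signage; finish is now 16 weeks.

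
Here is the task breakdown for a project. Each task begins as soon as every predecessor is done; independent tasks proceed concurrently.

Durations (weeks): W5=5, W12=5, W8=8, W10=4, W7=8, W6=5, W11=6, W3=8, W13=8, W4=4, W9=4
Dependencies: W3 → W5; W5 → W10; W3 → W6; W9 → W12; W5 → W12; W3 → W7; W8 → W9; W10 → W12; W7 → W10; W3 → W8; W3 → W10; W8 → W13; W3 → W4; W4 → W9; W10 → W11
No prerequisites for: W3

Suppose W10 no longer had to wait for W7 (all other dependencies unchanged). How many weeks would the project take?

25

With the dependency in place, W3→W7→W10→W11 = 8+8+4+6 = 26 sets the finish at 26 weeks.
Without W7→W10, W10's earliest start moves from 16 to 13.
New critical path: W3→W8→W9→W12 = 8+8+4+5 = 25 ⇒ 25 weeks.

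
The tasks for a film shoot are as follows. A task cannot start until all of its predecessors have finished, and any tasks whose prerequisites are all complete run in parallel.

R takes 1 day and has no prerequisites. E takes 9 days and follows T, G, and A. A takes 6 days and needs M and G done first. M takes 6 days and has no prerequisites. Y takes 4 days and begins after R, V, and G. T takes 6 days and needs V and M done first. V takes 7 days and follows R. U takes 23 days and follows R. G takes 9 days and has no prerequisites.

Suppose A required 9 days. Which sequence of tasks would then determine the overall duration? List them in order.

Baseline: G→A→E = 9+6+9 = 24 → 24 days.
A lies on that path, so at 9 days the path becomes 27 days.
That remains the longest chain; total 27 days.

G, A, E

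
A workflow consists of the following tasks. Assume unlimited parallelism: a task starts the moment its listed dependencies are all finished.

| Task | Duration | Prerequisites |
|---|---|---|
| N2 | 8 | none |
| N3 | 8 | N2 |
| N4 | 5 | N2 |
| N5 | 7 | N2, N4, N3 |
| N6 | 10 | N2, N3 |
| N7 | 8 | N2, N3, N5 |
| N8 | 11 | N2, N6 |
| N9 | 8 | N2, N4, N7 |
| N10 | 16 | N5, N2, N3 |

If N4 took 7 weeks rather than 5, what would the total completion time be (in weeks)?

As given, the longest chain is N2→N3→N5→N7→N9 = 8+8+7+8+8 = 39, so the finish is 39 weeks.
The longest path through N4 is only 36 weeks, so N4 has float 3.
That remains the longest chain; total 39 weeks.

39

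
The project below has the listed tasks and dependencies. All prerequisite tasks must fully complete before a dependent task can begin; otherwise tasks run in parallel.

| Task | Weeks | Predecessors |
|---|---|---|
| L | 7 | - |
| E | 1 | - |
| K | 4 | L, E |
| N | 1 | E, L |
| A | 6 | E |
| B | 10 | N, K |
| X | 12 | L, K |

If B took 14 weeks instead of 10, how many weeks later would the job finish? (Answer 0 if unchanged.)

2

The binding path is L→K→X = 7+4+12 = 23; finish at 23 weeks.
B is off the critical path — its longest chain is 21 weeks, giving 2 of slack.
The binding chain switches to L→K→B = 7+4+14 = 25; finish 25 weeks.
Change in finish: 25 − 23 = +2 weeks.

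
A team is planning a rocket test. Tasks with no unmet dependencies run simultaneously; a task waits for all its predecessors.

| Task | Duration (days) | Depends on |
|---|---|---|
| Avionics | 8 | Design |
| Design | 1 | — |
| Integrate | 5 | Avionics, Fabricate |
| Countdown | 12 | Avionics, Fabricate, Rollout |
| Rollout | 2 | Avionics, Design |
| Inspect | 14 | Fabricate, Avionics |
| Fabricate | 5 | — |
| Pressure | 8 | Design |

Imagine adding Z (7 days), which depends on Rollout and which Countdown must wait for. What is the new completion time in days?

Originally the rocket test takes 23 days.
With Z inserted, Countdown now waits for max(Avionics, Fabricate, Rollout, Z).
New critical path: Design→Avionics→Rollout→Z→Countdown = 1+8+2+7+12 = 30 ⇒ 30 days.

30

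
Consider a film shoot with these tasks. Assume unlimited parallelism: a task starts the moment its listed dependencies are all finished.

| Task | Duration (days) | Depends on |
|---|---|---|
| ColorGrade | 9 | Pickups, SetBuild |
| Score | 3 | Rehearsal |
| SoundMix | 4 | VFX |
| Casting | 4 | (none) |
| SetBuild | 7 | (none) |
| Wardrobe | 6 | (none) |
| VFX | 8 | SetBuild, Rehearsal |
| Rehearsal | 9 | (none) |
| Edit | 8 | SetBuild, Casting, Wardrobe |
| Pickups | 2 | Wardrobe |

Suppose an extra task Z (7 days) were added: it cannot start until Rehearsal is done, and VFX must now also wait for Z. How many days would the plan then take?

Originally the plan takes 21 days.
With Z inserted, VFX now waits for max(SetBuild, Rehearsal, Z).
New critical path: Rehearsal→Z→VFX→SoundMix = 9+7+8+4 = 28 ⇒ 28 days.

28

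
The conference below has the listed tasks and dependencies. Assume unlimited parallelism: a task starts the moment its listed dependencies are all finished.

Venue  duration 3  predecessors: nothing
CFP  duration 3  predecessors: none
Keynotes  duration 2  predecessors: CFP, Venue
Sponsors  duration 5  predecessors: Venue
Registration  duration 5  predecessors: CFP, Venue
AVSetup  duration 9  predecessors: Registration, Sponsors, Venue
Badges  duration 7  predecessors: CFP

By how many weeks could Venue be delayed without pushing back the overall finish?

0

Venue→Sponsors→AVSetup = 3+5+9 = 17 sets the makespan at 17 weeks.
Venue finishes as early as 3 and must finish by 3.
So Venue can slip 3 − 3 = 0 weeks.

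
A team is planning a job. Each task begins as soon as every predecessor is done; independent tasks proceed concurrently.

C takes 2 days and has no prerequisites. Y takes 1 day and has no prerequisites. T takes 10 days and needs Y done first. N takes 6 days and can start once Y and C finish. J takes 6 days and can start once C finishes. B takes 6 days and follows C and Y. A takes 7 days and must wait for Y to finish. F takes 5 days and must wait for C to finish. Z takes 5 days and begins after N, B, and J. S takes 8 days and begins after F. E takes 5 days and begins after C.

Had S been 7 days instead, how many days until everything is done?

14

Actual critical path: C→F→S = 2+5+8 = 15 ⇒ 15 days.
S lies on that path, so at 7 days the path becomes 14 days.
The critical path is still C→F→S; finish is now 14 days.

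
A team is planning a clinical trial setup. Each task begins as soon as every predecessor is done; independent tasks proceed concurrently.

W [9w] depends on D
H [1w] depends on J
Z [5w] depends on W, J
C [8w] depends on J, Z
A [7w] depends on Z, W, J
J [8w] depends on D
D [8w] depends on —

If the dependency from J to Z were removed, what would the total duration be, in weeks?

30

With the dependency in place, D→W→Z→C = 8+9+5+8 = 30 sets the finish at 30 weeks.
Dropping J→Z doesn't change Z's earliest start (17); another predecessor still binds.
New critical path: D→W→Z→C = 8+9+5+8 = 30 ⇒ 30 weeks.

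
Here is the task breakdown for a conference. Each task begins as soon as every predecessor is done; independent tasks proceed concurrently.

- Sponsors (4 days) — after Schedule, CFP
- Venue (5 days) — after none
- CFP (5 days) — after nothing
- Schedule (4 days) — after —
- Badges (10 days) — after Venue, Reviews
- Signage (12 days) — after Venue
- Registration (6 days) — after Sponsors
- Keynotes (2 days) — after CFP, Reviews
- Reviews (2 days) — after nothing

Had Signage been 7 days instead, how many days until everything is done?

Critical path before the change: Venue→Signage = 5+12 = 17 giving 17 days.
Since Signage is critical, the -5 change carries straight to that chain (now 12 days).
New critical path: Venue→Badges = 5+10 = 15 ⇒ 15 days.

15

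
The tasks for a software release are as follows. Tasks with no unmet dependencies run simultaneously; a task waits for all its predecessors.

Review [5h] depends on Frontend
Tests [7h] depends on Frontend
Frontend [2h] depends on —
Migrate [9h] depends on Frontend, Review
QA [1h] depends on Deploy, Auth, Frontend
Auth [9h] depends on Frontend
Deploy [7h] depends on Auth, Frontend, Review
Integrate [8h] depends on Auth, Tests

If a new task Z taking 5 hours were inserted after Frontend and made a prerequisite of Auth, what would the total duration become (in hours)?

Originally the schedule takes 19 hours.
With Z inserted, Auth now waits for max(Frontend, Z).
New critical path: Frontend→Z→Auth→Deploy→QA = 2+5+9+7+1 = 24 ⇒ 24 hours.

24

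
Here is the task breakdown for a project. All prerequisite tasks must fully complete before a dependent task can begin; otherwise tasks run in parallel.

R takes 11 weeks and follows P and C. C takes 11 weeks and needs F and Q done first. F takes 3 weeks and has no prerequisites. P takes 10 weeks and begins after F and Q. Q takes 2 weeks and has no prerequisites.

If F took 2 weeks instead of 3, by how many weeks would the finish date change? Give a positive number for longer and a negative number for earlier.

As given, the longest chain is F→C→R = 3+11+11 = 25, so the finish is 25 weeks.
F is on the critical path; changing it to 2 makes that path 24 weeks.
No other chain overtakes it, so the finish is 24 weeks.
Change in finish: 24 − 25 = -1 weeks.

-1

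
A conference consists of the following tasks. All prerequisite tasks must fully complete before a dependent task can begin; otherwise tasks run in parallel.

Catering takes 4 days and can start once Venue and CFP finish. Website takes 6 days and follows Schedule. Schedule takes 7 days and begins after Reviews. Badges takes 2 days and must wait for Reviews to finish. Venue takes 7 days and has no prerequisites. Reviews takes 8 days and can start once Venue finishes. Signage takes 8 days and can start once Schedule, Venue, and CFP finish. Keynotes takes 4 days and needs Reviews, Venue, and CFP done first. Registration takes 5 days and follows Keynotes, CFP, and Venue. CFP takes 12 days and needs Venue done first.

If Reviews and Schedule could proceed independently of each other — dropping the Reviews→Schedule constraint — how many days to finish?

Original critical path: Venue→Reviews→Schedule→Signage = 7+8+7+8 = 30 ⇒ 30 days.
Without Reviews→Schedule, Schedule's earliest start moves from 15 to 0.
New critical path: Venue→CFP→Keynotes→Registration = 7+12+4+5 = 28 ⇒ 28 days.

28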